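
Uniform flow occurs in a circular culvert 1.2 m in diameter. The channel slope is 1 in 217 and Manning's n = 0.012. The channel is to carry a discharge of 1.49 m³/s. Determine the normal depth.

y_n = 0.614 m

Manning's equation rearranged: A R^(2/3) = nQ / (1·√S) = 0.012 × 1.49 / (√0.004608) = 0.2634.
At y = 0.473 m: A R^(2/3) = 0.1663 — too small.
At y = 0.614 m: A R^(2/3) = 0.2635 — matches.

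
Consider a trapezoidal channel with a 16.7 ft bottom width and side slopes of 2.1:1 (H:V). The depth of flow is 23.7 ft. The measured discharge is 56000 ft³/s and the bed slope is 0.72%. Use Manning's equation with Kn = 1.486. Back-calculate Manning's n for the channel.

With bottom width b = 16.7 ft and side slope z = 2.1: A = (b + zy)y = (16.7 + 2.1×23.7)×23.7 = 1575 ft²; P = b + 2y√(1+z²) = 16.7 + 2×23.7×2.326 = 126.9 ft.
Hydraulic radius R = A/P = 1575/126.9 = 12.41 ft.
Rearranging Manning's equation: n = (1.486/Q) A R^(2/3) S^(1/2) = (1.486/56000) × 1575 × 12.41^(2/3) × √0.0072 = 0.019.

n = 0.019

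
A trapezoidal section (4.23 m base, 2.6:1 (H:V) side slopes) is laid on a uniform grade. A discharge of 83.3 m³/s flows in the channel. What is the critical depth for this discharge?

y_c = 2.23 m

At critical depth, Q² T / (g A³) = 1, i.e. A³/T = Q²/g = 83.3²/9.81 = 707.3.
Try y = 2.85 m: A³/T = 1916 — too large.
Try y = 1.84 m: A³/T = 330.7 — too small.
Try y = 2.23 m: A³/T = 706.6 — matches.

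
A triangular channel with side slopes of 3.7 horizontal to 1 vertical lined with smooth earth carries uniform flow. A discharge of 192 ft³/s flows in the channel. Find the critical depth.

At critical depth, Q² T / (g A³) = 1, i.e. A³/T = Q²/g = 192²/32.2 = 1145.
At y = 3.33 ft: A³/T = 2803 — too large.
At y = 2.47 ft: A³/T = 629.3 — too small.
At y = 2.78 ft: A³/T = 1137 — ≈ 1145.

y_c = 2.78 ft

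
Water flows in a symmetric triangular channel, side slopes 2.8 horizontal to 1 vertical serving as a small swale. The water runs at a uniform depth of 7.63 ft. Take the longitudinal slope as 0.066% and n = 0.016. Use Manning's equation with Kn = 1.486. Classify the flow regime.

For a triangular section with side slope z = 2.8: A = zy² = 2.8×7.63² = 163 ft²; P = 2y√(1+z²) = 2×7.63×2.973 = 45.37 ft.
Hydraulic radius R = A/P = 163/45.37 = 3.593 ft.
V = (1.486/n) R^(2/3) √S = (1.486/0.016) × 3.593^(2/3) × √0.00066 = 5.597 ft/s. Hydraulic depth D_h = A/T = 163/42.73 = 3.815 ft.
Froude number Fr = V/√(g·D_h) = 5.597/√(32.2×3.815) = 0.505, which is less than 1, so the flow is subcritical.

subcritical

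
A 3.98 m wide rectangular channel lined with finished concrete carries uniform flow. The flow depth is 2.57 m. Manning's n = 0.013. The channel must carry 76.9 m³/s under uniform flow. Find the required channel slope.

S = 0.0082

Flow area A = b·y = 3.98 × 2.57 = 10.23 m². Wetted perimeter P = b + 2y = 3.98 + 2×2.57 = 9.12 m.
Hydraulic radius R = A/P = 10.23/9.12 = 1.122 m.
From Manning's equation, S = [nQ / (1 A R^(2/3))]² = [0.013 × 76.9 / (1 × 10.23 × 1.122^(2/3))]² = 0.0082.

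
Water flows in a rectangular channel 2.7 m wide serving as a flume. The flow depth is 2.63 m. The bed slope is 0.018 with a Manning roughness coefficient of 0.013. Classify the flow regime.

Flow area A = b·y = 2.7 × 2.63 = 7.101 m². Wetted perimeter P = b + 2y = 2.7 + 2×2.63 = 7.96 m.
Hydraulic radius R = A/P = 7.101/7.96 = 0.8921 m.
V = (1/n) R^(2/3) √S = (1/0.013) × 0.8921^(2/3) × √0.018 = 9.564 m/s. Hydraulic depth D_h = A/T = 7.101/2.7 = 2.63 m.
Froude number Fr = V/√(g·D_h) = 9.564/√(9.81×2.63) = 1.88, which is greater than 1, so the flow is supercritical.

supercritical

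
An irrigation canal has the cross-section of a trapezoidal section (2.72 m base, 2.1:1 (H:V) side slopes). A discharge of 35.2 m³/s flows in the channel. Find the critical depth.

y_c = 1.71 m

At critical depth, Q² T / (g A³) = 1, i.e. A³/T = Q²/g = 35.2²/9.81 = 126.3.
Try y = 2.14 m: A³/T = 314.3 — high.
Try y = 1.38 m: A³/T = 54.72 — low.
Try y = 1.71 m: A³/T = 126.9 — close enough.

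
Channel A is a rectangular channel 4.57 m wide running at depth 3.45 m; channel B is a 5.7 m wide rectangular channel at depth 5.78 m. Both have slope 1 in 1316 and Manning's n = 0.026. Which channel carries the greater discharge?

Channel A: Flow area A = b·y = 4.57 × 3.45 = 15.77 m². Wetted perimeter P = b + 2y = 4.57 + 2×3.45 = 11.47 m. Hydraulic radius R = A/P = 15.77/11.47 = 1.375 m. Q_A = (1/0.026)·15.77·1.375^(2/3)·√0.0007599 = 20.67 m³/s.
Channel B: Flow area A = b·y = 5.7 × 5.78 = 32.95 m². Wetted perimeter P = b + 2y = 5.7 + 2×5.78 = 17.26 m. Hydraulic radius R = A/P = 32.95/17.26 = 1.909 m. Q_B = (1/0.026)·32.95·1.909^(2/3)·√0.0007599 = 53.75 m³/s.
Q_A = 20.67 m³/s vs Q_B = 53.75 m³/s, so channel B carries more.

channel B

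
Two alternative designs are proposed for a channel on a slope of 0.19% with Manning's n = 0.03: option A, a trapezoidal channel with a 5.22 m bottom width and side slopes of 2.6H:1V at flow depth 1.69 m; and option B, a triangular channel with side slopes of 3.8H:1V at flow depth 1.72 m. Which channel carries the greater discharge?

channel A

Channel A: With bottom width b = 5.22 m and side slope z = 2.6: A = (b + zy)y = (5.22 + 2.6×1.69)×1.69 = 16.25 m²; P = b + 2y√(1+z²) = 5.22 + 2×1.69×2.786 = 14.64 m. Hydraulic radius R = A/P = 16.25/14.64 = 1.11 m. Q_A = (1/0.03)·16.25·1.11^(2/3)·√0.0019 = 25.31 m³/s.
Channel B: For a triangular section with side slope z = 3.8: A = zy² = 3.8×1.72² = 11.24 m²; P = 2y√(1+z²) = 2×1.72×3.929 = 13.52 m. Hydraulic radius R = A/P = 11.24/13.52 = 0.8317 m. Q_B = (1/0.03)·11.24·0.8317^(2/3)·√0.0019 = 14.45 m³/s.
Q_A = 25.31 m³/s vs Q_B = 14.45 m³/s, so channel A carries more.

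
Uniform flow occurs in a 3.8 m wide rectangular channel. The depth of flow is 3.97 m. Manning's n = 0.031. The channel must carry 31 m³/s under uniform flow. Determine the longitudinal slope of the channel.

Flow area A = b·y = 3.8 × 3.97 = 15.09 m². Wetted perimeter P = b + 2y = 3.8 + 2×3.97 = 11.74 m.
Hydraulic radius R = A/P = 15.09/11.74 = 1.285 m.
From Manning's equation, S = [nQ / (1 A R^(2/3))]² = [0.031 × 31 / (1 × 15.09 × 1.285^(2/3))]² = 0.0029.

S = 0.0029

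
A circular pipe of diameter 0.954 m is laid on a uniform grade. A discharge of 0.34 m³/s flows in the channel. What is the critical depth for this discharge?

y_c = 0.331 m

At critical depth, Q² T / (g A³) = 1, i.e. A³/T = Q²/g = 0.34²/9.81 = 0.01178.
At y = 0.233 m: A³/T = 0.003016 — short.
At y = 0.331 m: A³/T = 0.01178 — ≈ 0.01178.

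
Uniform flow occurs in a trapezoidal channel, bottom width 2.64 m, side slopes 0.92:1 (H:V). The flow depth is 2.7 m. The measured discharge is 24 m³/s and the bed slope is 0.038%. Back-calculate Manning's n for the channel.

With bottom width b = 2.64 m and side slope z = 0.92: A = (b + zy)y = (2.64 + 0.92×2.7)×2.7 = 13.83 m²; P = b + 2y√(1+z²) = 2.64 + 2×2.7×1.359 = 9.978 m.
Hydraulic radius R = A/P = 13.83/9.978 = 1.387 m.
Rearranging Manning's equation: n = (1/Q) A R^(2/3) S^(1/2) = (1/24) × 13.83 × 1.387^(2/3) × √0.00038 = 0.014.

n = 0.014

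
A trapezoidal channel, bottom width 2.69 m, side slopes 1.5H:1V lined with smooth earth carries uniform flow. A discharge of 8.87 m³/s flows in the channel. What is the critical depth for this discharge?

At critical depth, Q² T / (g A³) = 1, i.e. A³/T = Q²/g = 8.87²/9.81 = 8.02.
Trying y = 0.69 m: A³/T = 3.567 — short.
Trying y = 1.11 m: A³/T = 18.76 — over.
Trying y = 0.873 m: A³/T = 8.018 — ≈ 8.02.

y_c = 0.873 m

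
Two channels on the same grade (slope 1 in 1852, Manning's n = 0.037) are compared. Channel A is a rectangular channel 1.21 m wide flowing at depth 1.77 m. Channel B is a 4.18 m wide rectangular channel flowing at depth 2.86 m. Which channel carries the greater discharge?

Channel A: Flow area A = b·y = 1.21 × 1.77 = 2.142 m². Wetted perimeter P = b + 2y = 1.21 + 2×1.77 = 4.75 m. Hydraulic radius R = A/P = 2.142/4.75 = 0.4509 m. Q_A = (1/0.037)·2.142·0.4509^(2/3)·√0.00054 = 0.7909 m³/s.
Channel B: Flow area A = b·y = 4.18 × 2.86 = 11.95 m². Wetted perimeter P = b + 2y = 4.18 + 2×2.86 = 9.9 m. Hydraulic radius R = A/P = 11.95/9.9 = 1.208 m. Q_B = (1/0.037)·11.95·1.208^(2/3)·√0.00054 = 8.514 m³/s.
Q_A = 0.7909 m³/s vs Q_B = 8.514 m³/s, so channel B carries more.

channel B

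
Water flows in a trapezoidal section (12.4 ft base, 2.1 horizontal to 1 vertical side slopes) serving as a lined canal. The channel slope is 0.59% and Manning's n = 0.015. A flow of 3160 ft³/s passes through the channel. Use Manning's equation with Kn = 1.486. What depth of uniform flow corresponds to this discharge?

y_n = 6.43 ft

Manning's equation rearranged: A R^(2/3) = nQ / (1.486·√S) = 0.015 × 3160 / (1.486 × √0.0059) = 415.3.
Trying y = 4.39 ft: A R^(2/3) = 192.6 — short.
Trying y = 7.27 ft: A R^(2/3) = 536.1 — over.
Trying y = 6.43 ft: A R^(2/3) = 415.2 — close enough.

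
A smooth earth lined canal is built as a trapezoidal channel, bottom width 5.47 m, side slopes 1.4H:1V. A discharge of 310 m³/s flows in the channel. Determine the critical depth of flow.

At critical depth, Q² T / (g A³) = 1, i.e. A³/T = Q²/g = 310²/9.81 = 9796.
Try y = 3.93 m: A³/T = 4867 — low.
Try y = 5.84 m: A³/T = 23190 — high.
Try y = 4.71 m: A³/T = 9833 — matches.

y_c = 4.71 m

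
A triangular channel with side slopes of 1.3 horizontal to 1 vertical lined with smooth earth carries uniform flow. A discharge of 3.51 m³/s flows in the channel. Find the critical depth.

At critical depth, Q² T / (g A³) = 1, i.e. A³/T = Q²/g = 3.51²/9.81 = 1.256.
At y = 0.867 m: A³/T = 0.414 — too small.
At y = 1.32 m: A³/T = 3.386 — too large.
At y = 1.08 m: A³/T = 1.242 — close enough.

y_c = 1.08 m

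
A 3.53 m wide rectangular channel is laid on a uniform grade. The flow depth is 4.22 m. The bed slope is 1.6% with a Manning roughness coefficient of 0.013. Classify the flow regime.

Flow area A = b·y = 3.53 × 4.22 = 14.9 m². Wetted perimeter P = b + 2y = 3.53 + 2×4.22 = 11.97 m.
Hydraulic radius R = A/P = 14.9/11.97 = 1.244 m.
V = (1/n) R^(2/3) √S = (1/0.013) × 1.244^(2/3) × √0.016 = 11.26 m/s. Hydraulic depth D_h = A/T = 14.9/3.53 = 4.22 m.
Froude number Fr = V/√(g·D_h) = 11.26/√(9.81×4.22) = 1.75, which is greater than 1, so the flow is supercritical.

supercritical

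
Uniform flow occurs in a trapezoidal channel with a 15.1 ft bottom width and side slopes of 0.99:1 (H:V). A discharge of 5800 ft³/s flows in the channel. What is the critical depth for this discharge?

y_c = 12.6 ft

At critical depth, Q² T / (g A³) = 1, i.e. A³/T = Q²/g = 5800²/32.2 = 1045000.
Try y = 9.07 ft: A³/T = 315100 — short.
Try y = 16 ft: A³/T = 2593000 — over.
Try y = 12.6 ft: A³/T = 1047000 — ≈ 1045000.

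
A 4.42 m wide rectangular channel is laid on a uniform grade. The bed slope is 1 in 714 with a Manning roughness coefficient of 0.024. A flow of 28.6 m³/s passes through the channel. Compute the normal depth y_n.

y_n = 3.41 m

Manning's equation rearranged: A R^(2/3) = nQ / (1·√S) = 0.024 × 28.6 / (√0.001401) = 18.34.
Try y = 2.45 m: A R^(2/3) = 11.97 — too small.
Try y = 4.1 m: A R^(2/3) = 23.07 — too large.
Try y = 3.41 m: A R^(2/3) = 18.33 — ≈ 18.34.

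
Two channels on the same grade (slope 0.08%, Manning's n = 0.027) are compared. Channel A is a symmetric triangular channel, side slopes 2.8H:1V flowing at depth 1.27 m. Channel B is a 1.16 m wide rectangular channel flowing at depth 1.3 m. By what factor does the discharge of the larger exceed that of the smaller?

Channel A: For a triangular section with side slope z = 2.8: A = zy² = 2.8×1.27² = 4.516 m²; P = 2y√(1+z²) = 2×1.27×2.973 = 7.552 m. Hydraulic radius R = A/P = 4.516/7.552 = 0.598 m. Q_A = (1/0.027)·4.516·0.598^(2/3)·√0.0008 = 3.358 m³/s.
Channel B: Flow area A = b·y = 1.16 × 1.3 = 1.508 m². Wetted perimeter P = b + 2y = 1.16 + 2×1.3 = 3.76 m. Hydraulic radius R = A/P = 1.508/3.76 = 0.4011 m. Q_B = (1/0.027)·1.508·0.4011^(2/3)·√0.0008 = 0.8591 m³/s.
The larger discharge is 3.358 m³/s and the smaller is 0.8591 m³/s; the ratio is 3.91.

3.91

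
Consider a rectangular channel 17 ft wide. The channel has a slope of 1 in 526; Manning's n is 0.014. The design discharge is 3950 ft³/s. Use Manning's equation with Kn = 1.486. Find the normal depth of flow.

Manning's equation rearranged: A R^(2/3) = nQ / (1.486·√S) = 0.014 × 3950 / (1.486 × √0.001901) = 853.5.
Try y = 20 ft: A R^(2/3) = 1118 — over.
Try y = 11.2 ft: A R^(2/3) = 544.2 — short.
Try y = 16 ft: A R^(2/3) = 852.7 — matches.

y_n = 16 ft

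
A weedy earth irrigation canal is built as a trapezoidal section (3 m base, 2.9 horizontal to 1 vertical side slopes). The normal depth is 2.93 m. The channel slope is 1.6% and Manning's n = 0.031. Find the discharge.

With bottom width b = 3 m and side slope z = 2.9: A = (b + zy)y = (3 + 2.9×2.93)×2.93 = 33.69 m²; P = b + 2y√(1+z²) = 3 + 2×2.93×3.068 = 20.98 m.
Hydraulic radius R = A/P = 33.69/20.98 = 1.606 m.
Manning's equation: Q = (1/n) A R^(2/3) S^(1/2) = (1/0.031) × 33.69 × 1.606^(2/3) × 0.016^(1/2) = 188 m³/s.

Q = 188 m³/s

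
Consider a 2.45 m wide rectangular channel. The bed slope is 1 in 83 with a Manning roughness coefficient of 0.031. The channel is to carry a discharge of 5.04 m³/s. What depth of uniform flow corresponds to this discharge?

Manning's equation rearranged: A R^(2/3) = nQ / (1·√S) = 0.031 × 5.04 / (√0.01205) = 1.423.
Trying y = 1.15 m: A R^(2/3) = 1.989 — too large.
Trying y = 0.808 m: A R^(2/3) = 1.225 — too small.
Trying y = 0.9 m: A R^(2/3) = 1.424 — matches.

y_n = 0.9 m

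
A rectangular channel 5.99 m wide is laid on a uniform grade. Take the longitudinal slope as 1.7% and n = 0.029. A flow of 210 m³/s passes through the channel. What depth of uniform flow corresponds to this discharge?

Manning's equation rearranged: A R^(2/3) = nQ / (1·√S) = 0.029 × 210 / (√0.017) = 46.71.
Trying y = 6.22 m: A R^(2/3) = 59.57 — too large.
Trying y = 3.51 m: A R^(2/3) = 28.95 — too small.
Trying y = 5.11 m: A R^(2/3) = 46.76 — ≈ 46.71.

y_n = 5.11 m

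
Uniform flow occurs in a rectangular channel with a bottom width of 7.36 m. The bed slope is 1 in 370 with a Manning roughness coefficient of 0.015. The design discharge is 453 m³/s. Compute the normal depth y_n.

y_n = 9.3 m

Manning's equation rearranged: A R^(2/3) = nQ / (1·√S) = 0.015 × 453 / (√0.002703) = 130.7.
Try y = 10.8 m: A R^(2/3) = 155.8 — over.
Try y = 9.3 m: A R^(2/3) = 130.6 — matches.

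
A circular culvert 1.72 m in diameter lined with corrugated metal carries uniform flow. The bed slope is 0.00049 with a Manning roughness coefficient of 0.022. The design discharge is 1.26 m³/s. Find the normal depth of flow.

y_n = 1.33 m

Manning's equation rearranged: A R^(2/3) = nQ / (1·√S) = 0.022 × 1.26 / (√0.00049) = 1.252.
At y = 1.6 m: A R^(2/3) = 1.423 — high.
At y = 1.05 m: A R^(2/3) = 0.913 — low.
At y = 1.33 m: A R^(2/3) = 1.249 — ≈ 1.252.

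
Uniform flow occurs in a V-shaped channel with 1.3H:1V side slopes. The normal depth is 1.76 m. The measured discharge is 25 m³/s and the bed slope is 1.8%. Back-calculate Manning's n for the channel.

For a triangular section with side slope z = 1.3: A = zy² = 1.3×1.76² = 4.027 m²; P = 2y√(1+z²) = 2×1.76×1.64 = 5.773 m.
Hydraulic radius R = A/P = 4.027/5.773 = 0.6975 m.
Rearranging Manning's equation: n = (1/Q) A R^(2/3) S^(1/2) = (1/25) × 4.027 × 0.6975^(2/3) × √0.018 = 0.017.

n = 0.017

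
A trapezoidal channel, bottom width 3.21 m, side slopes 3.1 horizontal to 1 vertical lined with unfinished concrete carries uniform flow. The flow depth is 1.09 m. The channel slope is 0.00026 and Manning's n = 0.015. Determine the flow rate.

With bottom width b = 3.21 m and side slope z = 3.1: A = (b + zy)y = (3.21 + 3.1×1.09)×1.09 = 7.182 m²; P = b + 2y√(1+z²) = 3.21 + 2×1.09×3.257 = 10.31 m.
Hydraulic radius R = A/P = 7.182/10.31 = 0.6965 m.
Manning's equation: Q = (1/n) A R^(2/3) S^(1/2) = (1/0.015) × 7.182 × 0.6965^(2/3) × 0.00026^(1/2) = 6.07 m³/s.

Q = 6.07 m³/s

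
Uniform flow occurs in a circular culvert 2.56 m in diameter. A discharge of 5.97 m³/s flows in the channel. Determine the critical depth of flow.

y_c = 1.09 m

At critical depth, Q² T / (g A³) = 1, i.e. A³/T = Q²/g = 5.97²/9.81 = 3.633.
Trying y = 0.847 m: A³/T = 1.364 — low.
Trying y = 1.25 m: A³/T = 6.082 — high.
Trying y = 1.09 m: A³/T = 3.601 — matches.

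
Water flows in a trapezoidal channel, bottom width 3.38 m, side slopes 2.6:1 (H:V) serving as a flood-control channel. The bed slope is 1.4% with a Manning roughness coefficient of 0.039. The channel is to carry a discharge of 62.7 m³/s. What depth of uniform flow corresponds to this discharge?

Manning's equation rearranged: A R^(2/3) = nQ / (1·√S) = 0.039 × 62.7 / (√0.014) = 20.67.
At y = 2.53 m: A R^(2/3) = 32.15 — too large.
At y = 1.77 m: A R^(2/3) = 14.75 — too small.
At y = 2.07 m: A R^(2/3) = 20.67 — ≈ 20.67.

y_n = 2.07 m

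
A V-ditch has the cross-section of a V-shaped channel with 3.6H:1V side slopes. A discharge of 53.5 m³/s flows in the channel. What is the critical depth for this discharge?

At critical depth, Q² T / (g A³) = 1, i.e. A³/T = Q²/g = 53.5²/9.81 = 291.8.
At y = 1.49 m: A³/T = 47.59 — low.
At y = 2.58 m: A³/T = 740.8 — high.
At y = 2.14 m: A³/T = 290.8 — ≈ 291.8.

y_c = 2.14 m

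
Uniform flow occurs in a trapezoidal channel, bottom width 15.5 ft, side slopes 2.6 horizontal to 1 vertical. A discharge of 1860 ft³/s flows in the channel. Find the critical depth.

At critical depth, Q² T / (g A³) = 1, i.e. A³/T = Q²/g = 1860²/32.2 = 107400.
Trying y = 3.9 ft: A³/T = 27950 — low.
Trying y = 6.08 ft: A³/T = 146400 — high.
Trying y = 5.61 ft: A³/T = 107600 — ≈ 107400.

y_c = 5.61 ft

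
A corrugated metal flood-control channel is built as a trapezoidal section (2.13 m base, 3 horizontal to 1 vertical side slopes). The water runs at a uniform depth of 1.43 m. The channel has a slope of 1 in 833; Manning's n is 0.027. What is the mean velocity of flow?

V = 1.13 m/s

With bottom width b = 2.13 m and side slope z = 3: A = (b + zy)y = (2.13 + 3×1.43)×1.43 = 9.181 m²; P = b + 2y√(1+z²) = 2.13 + 2×1.43×3.162 = 11.17 m.
Hydraulic radius R = A/P = 9.181/11.17 = 0.8216 m.
From Manning's equation, V = (1/n) R^(2/3) S^(1/2) = (1/0.027) × 0.8216^(2/3) × 0.0012^(1/2) = 1.13 m/s.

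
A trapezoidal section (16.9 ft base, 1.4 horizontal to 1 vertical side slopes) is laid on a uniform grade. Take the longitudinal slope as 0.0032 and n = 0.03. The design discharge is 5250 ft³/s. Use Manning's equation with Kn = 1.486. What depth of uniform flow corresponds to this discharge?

Manning's equation rearranged: A R^(2/3) = nQ / (1.486·√S) = 0.03 × 5250 / (1.486 × √0.0032) = 1874.
Trying y = 16.9 ft: A R^(2/3) = 2995 — over.
Trying y = 10.4 ft: A R^(2/3) = 1105 — short.
Trying y = 13.5 ft: A R^(2/3) = 1873 — ≈ 1874.

y_n = 13.5 ft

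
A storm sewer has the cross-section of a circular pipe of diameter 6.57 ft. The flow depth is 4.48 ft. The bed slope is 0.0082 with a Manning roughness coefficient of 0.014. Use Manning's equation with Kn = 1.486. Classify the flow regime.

For a circular section of diameter D = 6.57 ft at depth y = 4.48 ft, the central angle is θ = 2 arccos(1 − 2y/D) = 3.886 rad. Then A = (D²/8)(θ − sin θ) = 24.63 ft² and P = Dθ/2 = 12.77 ft.
Hydraulic radius R = A/P = 24.63/12.77 = 1.929 ft.
V = (1.486/n) R^(2/3) √S = (1.486/0.014) × 1.929^(2/3) × √0.0082 = 14.89 ft/s. Hydraulic depth D_h = A/T = 24.63/6.12 = 4.024 ft.
Froude number Fr = V/√(g·D_h) = 14.89/√(32.2×4.024) = 1.31, which is greater than 1, so the flow is supercritical.

supercritical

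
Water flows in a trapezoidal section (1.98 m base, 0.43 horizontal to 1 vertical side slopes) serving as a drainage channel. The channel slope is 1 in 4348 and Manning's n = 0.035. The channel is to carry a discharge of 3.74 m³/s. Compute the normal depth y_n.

y_n = 2.65 m

Manning's equation rearranged: A R^(2/3) = nQ / (1·√S) = 0.035 × 3.74 / (√0.00023) = 8.631.
At y = 2.18 m: A R^(2/3) = 6.127 — too small.
At y = 3.19 m: A R^(2/3) = 12.06 — too large.
At y = 2.65 m: A R^(2/3) = 8.631 — matches.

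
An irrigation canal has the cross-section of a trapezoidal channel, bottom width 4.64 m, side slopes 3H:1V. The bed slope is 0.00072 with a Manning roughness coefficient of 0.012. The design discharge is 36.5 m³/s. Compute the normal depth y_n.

Manning's equation rearranged: A R^(2/3) = nQ / (1·√S) = 0.012 × 36.5 / (√0.00072) = 16.32.
Trying y = 1.82 m: A R^(2/3) = 20.04 — high.
Trying y = 1.65 m: A R^(2/3) = 16.34 — ≈ 16.32.

y_n = 1.65 m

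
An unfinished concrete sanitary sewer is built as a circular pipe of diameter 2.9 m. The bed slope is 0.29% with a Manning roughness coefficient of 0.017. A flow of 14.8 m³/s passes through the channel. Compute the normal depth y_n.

Manning's equation rearranged: A R^(2/3) = nQ / (1·√S) = 0.017 × 14.8 / (√0.0029) = 4.672.
Trying y = 1.51 m: A R^(2/3) = 2.853 — short.
Trying y = 2.53 m: A R^(2/3) = 5.591 — over.
Trying y = 2.1 m: A R^(2/3) = 4.66 — ≈ 4.672.

y_n = 2.1 m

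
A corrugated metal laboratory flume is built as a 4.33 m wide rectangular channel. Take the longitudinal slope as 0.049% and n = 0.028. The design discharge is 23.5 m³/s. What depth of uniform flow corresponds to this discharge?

y_n = 5.18 m

Manning's equation rearranged: A R^(2/3) = nQ / (1·√S) = 0.028 × 23.5 / (√0.00049) = 29.73.
Try y = 4.31 m: A R^(2/3) = 23.81 — short.
Try y = 5.18 m: A R^(2/3) = 29.74 — matches.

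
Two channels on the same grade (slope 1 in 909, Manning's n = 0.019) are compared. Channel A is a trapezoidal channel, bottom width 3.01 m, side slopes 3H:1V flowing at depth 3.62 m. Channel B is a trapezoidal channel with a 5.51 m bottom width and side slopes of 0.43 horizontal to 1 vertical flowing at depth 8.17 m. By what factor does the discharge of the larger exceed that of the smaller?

Channel A: With bottom width b = 3.01 m and side slope z = 3: A = (b + zy)y = (3.01 + 3×3.62)×3.62 = 50.21 m²; P = b + 2y√(1+z²) = 3.01 + 2×3.62×3.162 = 25.9 m. Hydraulic radius R = A/P = 50.21/25.9 = 1.938 m. Q_A = (1/0.019)·50.21·1.938^(2/3)·√0.0011 = 136.3 m³/s.
Channel B: With bottom width b = 5.51 m and side slope z = 0.43: A = (b + zy)y = (5.51 + 0.43×8.17)×8.17 = 73.72 m²; P = b + 2y√(1+z²) = 5.51 + 2×8.17×1.089 = 23.3 m. Hydraulic radius R = A/P = 73.72/23.3 = 3.164 m. Q_B = (1/0.019)·73.72·3.164^(2/3)·√0.0011 = 277.4 m³/s.
The larger discharge is 277.4 m³/s and the smaller is 136.3 m³/s; the ratio is 2.04.

2.04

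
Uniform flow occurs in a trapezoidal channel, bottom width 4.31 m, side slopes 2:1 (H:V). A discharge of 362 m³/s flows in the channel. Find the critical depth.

At critical depth, Q² T / (g A³) = 1, i.e. A³/T = Q²/g = 362²/9.81 = 13360.
Try y = 3.46 m: A³/T = 3232 — low.
Try y = 5.73 m: A³/T = 27100 — high.
Try y = 4.86 m: A³/T = 13350 — close enough.

y_c = 4.86 m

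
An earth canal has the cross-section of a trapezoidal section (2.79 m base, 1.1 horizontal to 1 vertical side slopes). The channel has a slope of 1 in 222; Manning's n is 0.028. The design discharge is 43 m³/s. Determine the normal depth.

y_n = 2.57 m

Manning's equation rearranged: A R^(2/3) = nQ / (1·√S) = 0.028 × 43 / (√0.004505) = 17.94.
Try y = 2.99 m: A R^(2/3) = 24.41 — high.
Try y = 1.94 m: A R^(2/3) = 10.28 — low.
Try y = 2.57 m: A R^(2/3) = 17.93 — matches.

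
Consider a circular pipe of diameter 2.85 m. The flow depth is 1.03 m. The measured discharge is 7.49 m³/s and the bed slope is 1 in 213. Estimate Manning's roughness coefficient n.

n = 0.013

For a circular section of diameter D = 2.85 m at depth y = 1.03 m, the central angle is θ = 2 arccos(1 − 2y/D) = 2.58 rad. Then A = (D²/8)(θ − sin θ) = 2.079 m² and P = Dθ/2 = 3.676 m.
Hydraulic radius R = A/P = 2.079/3.676 = 0.5654 m.
Rearranging Manning's equation: n = (1/Q) A R^(2/3) S^(1/2) = (1/7.49) × 2.079 × 0.5654^(2/3) × √0.004695 = 0.013.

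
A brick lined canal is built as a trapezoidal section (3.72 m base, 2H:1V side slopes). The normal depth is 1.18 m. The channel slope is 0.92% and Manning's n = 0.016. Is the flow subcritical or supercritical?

supercritical

With bottom width b = 3.72 m and side slope z = 2: A = (b + zy)y = (3.72 + 2×1.18)×1.18 = 7.174 m²; P = b + 2y√(1+z²) = 3.72 + 2×1.18×2.236 = 8.997 m.
Hydraulic radius R = A/P = 7.174/8.997 = 0.7974 m.
V = (1/n) R^(2/3) √S = (1/0.016) × 0.7974^(2/3) × √0.0092 = 5.155 m/s. Hydraulic depth D_h = A/T = 7.174/8.44 = 0.85 m.
Froude number Fr = V/√(g·D_h) = 5.155/√(9.81×0.85) = 1.79, which is greater than 1, so the flow is supercritical.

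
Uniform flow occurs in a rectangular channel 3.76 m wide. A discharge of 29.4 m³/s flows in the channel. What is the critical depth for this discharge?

For a rectangular channel, critical depth y_c = (q²/g)^(1/3) where q = Q/b = 29.4/3.76 = 7.819 m²/s.
So y_c = (7.819²/9.81)^(1/3) = 1.84 m.

y_c = 1.84 m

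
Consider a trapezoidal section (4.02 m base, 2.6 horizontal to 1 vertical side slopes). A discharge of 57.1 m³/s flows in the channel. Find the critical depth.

y_c = 1.87 m

At critical depth, Q² T / (g A³) = 1, i.e. A³/T = Q²/g = 57.1²/9.81 = 332.4.
Try y = 1.38 m: A³/T = 103.4 — too small.
Try y = 2.38 m: A³/T = 874.6 — too large.
Try y = 1.87 m: A³/T = 333.4 — ≈ 332.4.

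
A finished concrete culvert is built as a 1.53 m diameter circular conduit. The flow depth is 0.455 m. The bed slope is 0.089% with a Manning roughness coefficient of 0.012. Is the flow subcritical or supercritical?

For a circular section of diameter D = 1.53 m at depth y = 0.455 m, the central angle is θ = 2 arccos(1 − 2y/D) = 2.307 rad. Then A = (D²/8)(θ − sin θ) = 0.4583 m² and P = Dθ/2 = 1.765 m.
Hydraulic radius R = A/P = 0.4583/1.765 = 0.2597 m.
V = (1/n) R^(2/3) √S = (1/0.012) × 0.2597^(2/3) × √0.00089 = 1.012 m/s. Hydraulic depth D_h = A/T = 0.4583/1.399 = 0.3276 m.
Froude number Fr = V/√(g·D_h) = 1.012/√(9.81×0.3276) = 0.564, which is less than 1, so the flow is subcritical.

subcritical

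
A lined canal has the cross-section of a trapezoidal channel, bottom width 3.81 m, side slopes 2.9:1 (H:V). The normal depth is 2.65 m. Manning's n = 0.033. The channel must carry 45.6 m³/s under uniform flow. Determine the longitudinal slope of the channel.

S = 0.0014

With bottom width b = 3.81 m and side slope z = 2.9: A = (b + zy)y = (3.81 + 2.9×2.65)×2.65 = 30.46 m²; P = b + 2y√(1+z²) = 3.81 + 2×2.65×3.068 = 20.07 m.
Hydraulic radius R = A/P = 30.46/20.07 = 1.518 m.
From Manning's equation, S = [nQ / (1 A R^(2/3))]² = [0.033 × 45.6 / (1 × 30.46 × 1.518^(2/3))]² = 0.0014.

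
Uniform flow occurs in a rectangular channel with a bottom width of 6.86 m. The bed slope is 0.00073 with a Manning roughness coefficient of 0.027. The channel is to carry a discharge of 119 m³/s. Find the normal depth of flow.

y_n = 9.38 m

Manning's equation rearranged: A R^(2/3) = nQ / (1·√S) = 0.027 × 119 / (√0.00073) = 118.9.
Try y = 6.98 m: A R^(2/3) = 83.43 — short.
Try y = 9.38 m: A R^(2/3) = 118.9 — ≈ 118.9.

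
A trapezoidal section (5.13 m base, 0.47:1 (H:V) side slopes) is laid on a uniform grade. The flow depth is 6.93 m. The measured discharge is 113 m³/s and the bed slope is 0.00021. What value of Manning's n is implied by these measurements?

n = 0.015

With bottom width b = 5.13 m and side slope z = 0.47: A = (b + zy)y = (5.13 + 0.47×6.93)×6.93 = 58.12 m²; P = b + 2y√(1+z²) = 5.13 + 2×6.93×1.105 = 20.44 m.
Hydraulic radius R = A/P = 58.12/20.44 = 2.843 m.
Rearranging Manning's equation: n = (1/Q) A R^(2/3) S^(1/2) = (1/113) × 58.12 × 2.843^(2/3) × √0.00021 = 0.015.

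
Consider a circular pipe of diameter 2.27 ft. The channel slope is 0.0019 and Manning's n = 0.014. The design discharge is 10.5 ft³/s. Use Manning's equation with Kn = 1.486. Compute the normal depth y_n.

y_n = 1.56 ft

Manning's equation rearranged: A R^(2/3) = nQ / (1.486·√S) = 0.014 × 10.5 / (1.486 × √0.0019) = 2.269.
At y = 1.28 ft: A R^(2/3) = 1.691 — too small.
At y = 1.97 ft: A R^(2/3) = 2.9 — too large.
At y = 1.56 ft: A R^(2/3) = 2.267 — ≈ 2.269.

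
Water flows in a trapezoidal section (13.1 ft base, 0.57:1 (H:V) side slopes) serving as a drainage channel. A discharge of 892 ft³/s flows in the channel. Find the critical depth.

y_c = 4.87 ft

At critical depth, Q² T / (g A³) = 1, i.e. A³/T = Q²/g = 892²/32.2 = 24710.
Try y = 3.72 ft: A³/T = 10470 — low.
Try y = 6.01 ft: A³/T = 49110 — high.
Try y = 4.87 ft: A³/T = 24780 — ≈ 24710.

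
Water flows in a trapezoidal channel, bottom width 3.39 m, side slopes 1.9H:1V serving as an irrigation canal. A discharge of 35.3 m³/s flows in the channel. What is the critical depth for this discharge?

y_c = 1.64 m

At critical depth, Q² T / (g A³) = 1, i.e. A³/T = Q²/g = 35.3²/9.81 = 127.
Trying y = 1.85 m: A³/T = 200 — high.
Trying y = 1.64 m: A³/T = 126.2 — ≈ 127.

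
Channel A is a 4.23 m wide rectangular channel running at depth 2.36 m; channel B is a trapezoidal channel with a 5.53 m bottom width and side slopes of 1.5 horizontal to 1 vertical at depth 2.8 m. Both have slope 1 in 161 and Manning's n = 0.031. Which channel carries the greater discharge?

Channel A: Flow area A = b·y = 4.23 × 2.36 = 9.983 m². Wetted perimeter P = b + 2y = 4.23 + 2×2.36 = 8.95 m. Hydraulic radius R = A/P = 9.983/8.95 = 1.115 m. Q_A = (1/0.031)·9.983·1.115^(2/3)·√0.006211 = 27.3 m³/s.
Channel B: With bottom width b = 5.53 m and side slope z = 1.5: A = (b + zy)y = (5.53 + 1.5×2.8)×2.8 = 27.24 m²; P = b + 2y√(1+z²) = 5.53 + 2×2.8×1.803 = 15.63 m. Hydraulic radius R = A/P = 27.24/15.63 = 1.744 m. Q_B = (1/0.031)·27.24·1.744^(2/3)·√0.006211 = 100.3 m³/s.
Q_A = 27.3 m³/s vs Q_B = 100.3 m³/s, so channel B carries more.

channel B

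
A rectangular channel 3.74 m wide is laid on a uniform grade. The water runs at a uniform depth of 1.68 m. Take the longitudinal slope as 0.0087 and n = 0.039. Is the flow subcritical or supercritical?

Flow area A = b·y = 3.74 × 1.68 = 6.283 m². Wetted perimeter P = b + 2y = 3.74 + 2×1.68 = 7.1 m.
Hydraulic radius R = A/P = 6.283/7.1 = 0.885 m.
V = (1/n) R^(2/3) √S = (1/0.039) × 0.885^(2/3) × √0.0087 = 2.204 m/s. Hydraulic depth D_h = A/T = 6.283/3.74 = 1.68 m.
Froude number Fr = V/√(g·D_h) = 2.204/√(9.81×1.68) = 0.543, which is less than 1, so the flow is subcritical.

subcritical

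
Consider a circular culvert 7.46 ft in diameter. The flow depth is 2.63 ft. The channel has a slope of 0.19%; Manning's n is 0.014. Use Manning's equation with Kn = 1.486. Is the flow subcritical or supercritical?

For a circular section of diameter D = 7.46 ft at depth y = 2.63 ft, the central angle is θ = 2 arccos(1 − 2y/D) = 2.543 rad. Then A = (D²/8)(θ − sin θ) = 13.77 ft² and P = Dθ/2 = 9.485 ft.
Hydraulic radius R = A/P = 13.77/9.485 = 1.452 ft.
V = (1.486/n) R^(2/3) √S = (1.486/0.014) × 1.452^(2/3) × √0.0019 = 5.932 ft/s. Hydraulic depth D_h = A/T = 13.77/7.128 = 1.932 ft.
Froude number Fr = V/√(g·D_h) = 5.932/√(32.2×1.932) = 0.752, which is less than 1, so the flow is subcritical.

subcritical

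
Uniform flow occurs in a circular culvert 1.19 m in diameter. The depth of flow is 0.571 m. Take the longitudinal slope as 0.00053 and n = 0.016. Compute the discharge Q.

For a circular section of diameter D = 1.19 m at depth y = 0.571 m, the central angle is θ = 2 arccos(1 − 2y/D) = 3.061 rad. Then A = (D²/8)(θ − sin θ) = 0.5275 m² and P = Dθ/2 = 1.821 m.
Hydraulic radius R = A/P = 0.5275/1.821 = 0.2897 m.
Manning's equation: Q = (1/n) A R^(2/3) S^(1/2) = (1/0.016) × 0.5275 × 0.2897^(2/3) × 0.00053^(1/2) = 0.332 m³/s.

Q = 0.332 m³/s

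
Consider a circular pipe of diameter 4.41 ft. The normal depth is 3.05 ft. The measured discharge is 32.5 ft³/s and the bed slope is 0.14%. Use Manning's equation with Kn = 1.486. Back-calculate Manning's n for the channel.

For a circular section of diameter D = 4.41 ft at depth y = 3.05 ft, the central angle is θ = 2 arccos(1 − 2y/D) = 3.928 rad. Then A = (D²/8)(θ − sin θ) = 11.27 ft² and P = Dθ/2 = 8.662 ft.
Hydraulic radius R = A/P = 11.27/8.662 = 1.301 ft.
Rearranging Manning's equation: n = (1.486/Q) A R^(2/3) S^(1/2) = (1.486/32.5) × 11.27 × 1.301^(2/3) × √0.0014 = 0.023.

n = 0.023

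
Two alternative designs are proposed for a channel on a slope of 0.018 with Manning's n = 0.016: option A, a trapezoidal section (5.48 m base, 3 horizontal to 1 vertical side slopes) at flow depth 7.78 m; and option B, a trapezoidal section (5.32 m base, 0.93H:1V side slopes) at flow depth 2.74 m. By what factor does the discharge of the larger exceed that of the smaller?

Channel A: With bottom width b = 5.48 m and side slope z = 3: A = (b + zy)y = (5.48 + 3×7.78)×7.78 = 224.2 m²; P = b + 2y√(1+z²) = 5.48 + 2×7.78×3.162 = 54.69 m. Hydraulic radius R = A/P = 224.2/54.69 = 4.1 m. Q_A = (1/0.016)·224.2·4.1^(2/3)·√0.018 = 4816 m³/s.
Channel B: With bottom width b = 5.32 m and side slope z = 0.93: A = (b + zy)y = (5.32 + 0.93×2.74)×2.74 = 21.56 m²; P = b + 2y√(1+z²) = 5.32 + 2×2.74×1.366 = 12.8 m. Hydraulic radius R = A/P = 21.56/12.8 = 1.684 m. Q_B = (1/0.016)·21.56·1.684^(2/3)·√0.018 = 255.9 m³/s.
The larger discharge is 4816 m³/s and the smaller is 255.9 m³/s; the ratio is 18.8.

18.8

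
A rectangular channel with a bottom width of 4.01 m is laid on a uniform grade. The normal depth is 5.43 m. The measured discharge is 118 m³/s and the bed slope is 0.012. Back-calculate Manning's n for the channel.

Flow area A = b·y = 4.01 × 5.43 = 21.77 m². Wetted perimeter P = b + 2y = 4.01 + 2×5.43 = 14.87 m.
Hydraulic radius R = A/P = 21.77/14.87 = 1.464 m.
Rearranging Manning's equation: n = (1/Q) A R^(2/3) S^(1/2) = (1/118) × 21.77 × 1.464^(2/3) × √0.012 = 0.0261.

n = 0.0261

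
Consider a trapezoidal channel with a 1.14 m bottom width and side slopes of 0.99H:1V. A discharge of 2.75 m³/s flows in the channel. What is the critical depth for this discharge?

y_c = 0.684 m

At critical depth, Q² T / (g A³) = 1, i.e. A³/T = Q²/g = 2.75²/9.81 = 0.7709.
Try y = 0.767 m: A³/T = 1.163 — too large.
Try y = 0.684 m: A³/T = 0.7698 — matches.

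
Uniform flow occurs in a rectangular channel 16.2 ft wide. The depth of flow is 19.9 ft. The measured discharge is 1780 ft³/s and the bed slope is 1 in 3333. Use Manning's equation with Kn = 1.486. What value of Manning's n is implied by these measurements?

n = 0.015

Flow area A = b·y = 16.2 × 19.9 = 322.4 ft². Wetted perimeter P = b + 2y = 16.2 + 2×19.9 = 56 ft.
Hydraulic radius R = A/P = 322.4/56 = 5.757 ft.
Rearranging Manning's equation: n = (1.486/Q) A R^(2/3) S^(1/2) = (1.486/1780) × 322.4 × 5.757^(2/3) × √0.0003 = 0.015.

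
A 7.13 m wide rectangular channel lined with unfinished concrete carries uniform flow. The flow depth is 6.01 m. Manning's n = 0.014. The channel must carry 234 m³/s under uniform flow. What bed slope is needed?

Flow area A = b·y = 7.13 × 6.01 = 42.85 m². Wetted perimeter P = b + 2y = 7.13 + 2×6.01 = 19.15 m.
Hydraulic radius R = A/P = 42.85/19.15 = 2.238 m.
From Manning's equation, S = [nQ / (1 A R^(2/3))]² = [0.014 × 234 / (1 × 42.85 × 2.238^(2/3))]² = 0.002.

S = 0.002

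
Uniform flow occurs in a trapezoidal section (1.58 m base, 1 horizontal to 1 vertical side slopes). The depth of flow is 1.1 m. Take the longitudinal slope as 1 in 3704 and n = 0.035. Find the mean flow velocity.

With bottom width b = 1.58 m and side slope z = 1: A = (b + zy)y = (1.58 + 1×1.1)×1.1 = 2.948 m²; P = b + 2y√(1+z²) = 1.58 + 2×1.1×1.414 = 4.691 m.
Hydraulic radius R = A/P = 2.948/4.691 = 0.6284 m.
From Manning's equation, V = (1/n) R^(2/3) S^(1/2) = (1/0.035) × 0.6284^(2/3) × 0.00027^(1/2) = 0.344 m/s.

V = 0.344 m/s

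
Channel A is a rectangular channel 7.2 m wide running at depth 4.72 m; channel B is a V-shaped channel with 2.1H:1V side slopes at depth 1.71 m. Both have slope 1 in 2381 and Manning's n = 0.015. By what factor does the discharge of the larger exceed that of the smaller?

10.6

Channel A: Flow area A = b·y = 7.2 × 4.72 = 33.98 m². Wetted perimeter P = b + 2y = 7.2 + 2×4.72 = 16.64 m. Hydraulic radius R = A/P = 33.98/16.64 = 2.042 m. Q_A = (1/0.015)·33.98·2.042^(2/3)·√0.00042 = 74.74 m³/s.
Channel B: For a triangular section with side slope z = 2.1: A = zy² = 2.1×1.71² = 6.141 m²; P = 2y√(1+z²) = 2×1.71×2.326 = 7.955 m. Hydraulic radius R = A/P = 6.141/7.955 = 0.7719 m. Q_B = (1/0.015)·6.141·0.7719^(2/3)·√0.00042 = 7.06 m³/s.
The larger discharge is 74.74 m³/s and the smaller is 7.06 m³/s; the ratio is 10.6.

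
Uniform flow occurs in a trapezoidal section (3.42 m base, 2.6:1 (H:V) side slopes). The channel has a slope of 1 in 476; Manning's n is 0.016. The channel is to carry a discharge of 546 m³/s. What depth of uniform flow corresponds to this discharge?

Manning's equation rearranged: A R^(2/3) = nQ / (1·√S) = 0.016 × 546 / (√0.002101) = 190.6.
At y = 4.4 m: A R^(2/3) = 115.3 — low.
At y = 6.09 m: A R^(2/3) = 251.4 — high.
At y = 5.43 m: A R^(2/3) = 190.5 — ≈ 190.6.

y_n = 5.43 m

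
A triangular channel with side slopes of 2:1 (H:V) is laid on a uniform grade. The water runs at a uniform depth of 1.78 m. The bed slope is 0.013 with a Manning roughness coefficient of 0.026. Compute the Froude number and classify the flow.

For a triangular section with side slope z = 2: A = zy² = 2×1.78² = 6.337 m²; P = 2y√(1+z²) = 2×1.78×2.236 = 7.96 m.
Hydraulic radius R = A/P = 6.337/7.96 = 0.796 m.
V = (1/n) R^(2/3) √S = (1/0.026) × 0.796^(2/3) × √0.013 = 3.767 m/s. Hydraulic depth D_h = A/T = 6.337/7.12 = 0.89 m.
Froude number Fr = V/√(g·D_h) = 3.767/√(9.81×0.89) = 1.27, which is greater than 1, so the flow is supercritical.

supercritical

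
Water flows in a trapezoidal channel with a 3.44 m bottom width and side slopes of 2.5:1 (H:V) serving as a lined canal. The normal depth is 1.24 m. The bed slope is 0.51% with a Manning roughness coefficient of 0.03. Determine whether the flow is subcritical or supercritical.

subcritical

With bottom width b = 3.44 m and side slope z = 2.5: A = (b + zy)y = (3.44 + 2.5×1.24)×1.24 = 8.11 m²; P = b + 2y√(1+z²) = 3.44 + 2×1.24×2.693 = 10.12 m.
Hydraulic radius R = A/P = 8.11/10.12 = 0.8015 m.
V = (1/n) R^(2/3) √S = (1/0.03) × 0.8015^(2/3) × √0.0051 = 2.054 m/s. Hydraulic depth D_h = A/T = 8.11/9.64 = 0.8412 m.
Froude number Fr = V/√(g·D_h) = 2.054/√(9.81×0.8412) = 0.715, which is less than 1, so the flow is subcritical.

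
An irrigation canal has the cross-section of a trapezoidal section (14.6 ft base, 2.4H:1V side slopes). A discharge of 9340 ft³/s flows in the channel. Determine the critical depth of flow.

At critical depth, Q² T / (g A³) = 1, i.e. A³/T = Q²/g = 9340²/32.2 = 2709000.
Try y = 9.01 ft: A³/T = 601000 — short.
Try y = 16.2 ft: A³/T = 7041000 — over.
Try y = 13 ft: A³/T = 2741000 — matches.

y_c = 13 ft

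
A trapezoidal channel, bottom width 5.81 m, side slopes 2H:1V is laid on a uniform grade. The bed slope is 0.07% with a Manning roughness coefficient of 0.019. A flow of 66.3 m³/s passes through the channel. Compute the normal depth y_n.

Manning's equation rearranged: A R^(2/3) = nQ / (1·√S) = 0.019 × 66.3 / (√0.0007) = 47.61.
Try y = 3.63 m: A R^(2/3) = 79.09 — too large.
Try y = 1.97 m: A R^(2/3) = 23.04 — too small.
Try y = 2.84 m: A R^(2/3) = 47.62 — matches.

y_n = 2.84 m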